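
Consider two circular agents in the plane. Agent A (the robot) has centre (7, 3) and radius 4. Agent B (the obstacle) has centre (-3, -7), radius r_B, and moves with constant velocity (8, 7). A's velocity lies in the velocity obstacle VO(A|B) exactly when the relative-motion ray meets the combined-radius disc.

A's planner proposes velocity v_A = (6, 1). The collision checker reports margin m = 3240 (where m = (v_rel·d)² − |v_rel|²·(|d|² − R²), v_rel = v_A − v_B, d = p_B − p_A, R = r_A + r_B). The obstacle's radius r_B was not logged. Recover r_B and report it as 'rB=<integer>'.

m = 3240
d = (-10, -10);  v_rel = (-2, -6),  |v_rel|² = 40
v_rel×d = (-2)·(-10) − (-6)·(-10) = -40
since m = R²·40 − (-40)²:  R² = (1600 + 3240) / 40 = 121
R = √121 = 11  ⇒  r_B = 11 − 4 = 7

rB=7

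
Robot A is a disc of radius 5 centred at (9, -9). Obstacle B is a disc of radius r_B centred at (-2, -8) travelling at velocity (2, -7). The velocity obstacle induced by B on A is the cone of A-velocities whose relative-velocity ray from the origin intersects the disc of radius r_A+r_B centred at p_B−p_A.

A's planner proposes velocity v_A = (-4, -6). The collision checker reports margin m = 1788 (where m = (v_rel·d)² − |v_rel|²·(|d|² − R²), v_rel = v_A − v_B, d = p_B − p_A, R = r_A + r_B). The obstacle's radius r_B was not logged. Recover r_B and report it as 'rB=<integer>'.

m = 1788
d = (-11, 1);  v_rel = (-6, 1),  |v_rel|² = 37
v_rel×d = (-6)·(1) − (1)·(-11) = 5
since m = R²·37 − 5²:  R² = (25 + 1788) / 37 = 49
R = √49 = 7  ⇒  r_B = 7 − 5 = 2

rB=2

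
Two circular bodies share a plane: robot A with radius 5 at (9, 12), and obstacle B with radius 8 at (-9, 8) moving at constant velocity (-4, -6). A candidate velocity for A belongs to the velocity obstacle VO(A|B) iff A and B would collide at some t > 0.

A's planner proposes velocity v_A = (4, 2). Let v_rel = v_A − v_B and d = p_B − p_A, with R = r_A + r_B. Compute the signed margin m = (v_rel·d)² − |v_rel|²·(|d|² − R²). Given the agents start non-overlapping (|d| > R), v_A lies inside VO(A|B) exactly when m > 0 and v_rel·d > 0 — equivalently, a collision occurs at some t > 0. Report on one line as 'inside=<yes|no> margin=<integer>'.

d = (-18, -4),  |d|² = 340;  R = 5+8 = 13,  c = 340−13² = 171
v_rel = (8, 8),  |v_rel|² = 128;  v_rel·d = (8)·(-18) + (8)·(-4) = -176
128·t² + 352·t + 171 = 0  ⇒  m = (-176)² − 128·171 = 9088
m = 9088 > 0,  v_rel·d = -176 < 0  ⇒  outside

inside=no margin=9088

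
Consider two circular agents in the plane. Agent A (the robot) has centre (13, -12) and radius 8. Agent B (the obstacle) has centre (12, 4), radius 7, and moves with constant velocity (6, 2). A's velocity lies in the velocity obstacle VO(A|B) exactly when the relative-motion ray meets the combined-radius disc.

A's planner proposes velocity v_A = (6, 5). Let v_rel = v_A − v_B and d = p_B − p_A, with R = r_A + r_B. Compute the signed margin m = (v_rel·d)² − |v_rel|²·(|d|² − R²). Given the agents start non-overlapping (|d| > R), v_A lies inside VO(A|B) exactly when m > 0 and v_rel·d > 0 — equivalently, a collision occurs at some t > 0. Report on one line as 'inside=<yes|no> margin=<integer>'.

d = (-1, 16),  |d|² = 257;  R = 8+7 = 15,  c = 257−15² = 32
v_rel = (0, 3),  |v_rel|² = 9;  v_rel·d = (0)·(-1) + (3)·(16) = 48
9·t² − 96·t + 32 = 0  ⇒  m = 48² − 9·32 = 2016
m = 2016 > 0,  v_rel·d = 48 > 0  ⇒  inside

inside=yes margin=2016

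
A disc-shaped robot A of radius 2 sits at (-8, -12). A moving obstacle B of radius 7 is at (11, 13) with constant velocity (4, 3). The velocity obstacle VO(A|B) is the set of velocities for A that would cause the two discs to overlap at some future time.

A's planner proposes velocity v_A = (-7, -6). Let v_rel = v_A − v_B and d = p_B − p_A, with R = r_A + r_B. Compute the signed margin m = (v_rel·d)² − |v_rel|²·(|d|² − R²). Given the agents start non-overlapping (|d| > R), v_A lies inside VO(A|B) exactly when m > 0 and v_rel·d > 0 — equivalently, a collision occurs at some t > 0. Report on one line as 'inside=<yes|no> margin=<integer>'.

d = (19, 25),  |d|² = 986;  R = 2+7 = 9,  c = 986−9² = 905
v_rel = (-11, -9),  |v_rel|² = 202;  v_rel·d = (-11)·(19) + (-9)·(25) = -434
202·t² + 868·t + 905 = 0  ⇒  m = (-434)² − 202·905 = 5546
m = 5546 > 0,  v_rel·d = -434 < 0  ⇒  outside

inside=no margin=5546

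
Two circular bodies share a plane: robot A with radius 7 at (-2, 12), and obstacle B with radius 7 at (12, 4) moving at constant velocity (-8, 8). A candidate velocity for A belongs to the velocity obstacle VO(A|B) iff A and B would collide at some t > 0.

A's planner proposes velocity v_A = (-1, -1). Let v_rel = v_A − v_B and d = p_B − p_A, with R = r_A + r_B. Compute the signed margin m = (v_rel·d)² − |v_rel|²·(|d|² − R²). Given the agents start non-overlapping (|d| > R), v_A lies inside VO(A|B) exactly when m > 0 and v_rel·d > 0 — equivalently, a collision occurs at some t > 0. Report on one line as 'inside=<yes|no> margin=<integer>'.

d = (14, -8),  |d|² = 260;  R = 7+7 = 14,  c = 260−14² = 64
v_rel = (7, -9),  |v_rel|² = 130;  v_rel·d = (7)·(14) + (-9)·(-8) = 170
130·t² − 340·t + 64 = 0  ⇒  m = 170² − 130·64 = 20580
m = 20580 > 0,  v_rel·d = 170 > 0  ⇒  inside

inside=yes margin=20580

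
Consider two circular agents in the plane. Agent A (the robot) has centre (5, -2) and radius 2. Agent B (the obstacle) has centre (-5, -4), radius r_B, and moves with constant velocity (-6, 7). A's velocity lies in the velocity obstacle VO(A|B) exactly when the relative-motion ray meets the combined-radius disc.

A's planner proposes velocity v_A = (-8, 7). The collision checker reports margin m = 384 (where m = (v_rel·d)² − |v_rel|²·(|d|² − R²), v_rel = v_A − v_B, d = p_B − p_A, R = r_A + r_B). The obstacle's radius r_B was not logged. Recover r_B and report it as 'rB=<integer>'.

m = 384
d = (-10, -2);  v_rel = (-2, 0),  |v_rel|² = 4
v_rel×d = (-2)·(-2) − (0)·(-10) = 4
since m = R²·4 − 4²:  R² = (16 + 384) / 4 = 100
R = √100 = 10  ⇒  r_B = 10 − 2 = 8

rB=8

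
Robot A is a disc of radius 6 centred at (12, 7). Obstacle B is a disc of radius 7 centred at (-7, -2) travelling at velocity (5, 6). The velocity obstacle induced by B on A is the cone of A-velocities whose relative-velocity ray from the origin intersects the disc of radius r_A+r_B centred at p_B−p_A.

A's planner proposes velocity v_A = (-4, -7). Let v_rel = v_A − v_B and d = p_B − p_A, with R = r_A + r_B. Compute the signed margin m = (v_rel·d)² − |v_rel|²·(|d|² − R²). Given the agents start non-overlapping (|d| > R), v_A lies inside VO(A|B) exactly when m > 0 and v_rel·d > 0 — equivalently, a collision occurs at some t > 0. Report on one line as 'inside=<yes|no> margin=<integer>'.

d = (-19, -9),  |d|² = 442;  R = 6+7 = 13,  c = 442−13² = 273
v_rel = (-9, -13),  |v_rel|² = 250;  v_rel·d = (-9)·(-19) + (-13)·(-9) = 288
250·t² − 576·t + 273 = 0  ⇒  m = 288² − 250·273 = 14694
m = 14694 > 0,  v_rel·d = 288 > 0  ⇒  inside

inside=yes margin=14694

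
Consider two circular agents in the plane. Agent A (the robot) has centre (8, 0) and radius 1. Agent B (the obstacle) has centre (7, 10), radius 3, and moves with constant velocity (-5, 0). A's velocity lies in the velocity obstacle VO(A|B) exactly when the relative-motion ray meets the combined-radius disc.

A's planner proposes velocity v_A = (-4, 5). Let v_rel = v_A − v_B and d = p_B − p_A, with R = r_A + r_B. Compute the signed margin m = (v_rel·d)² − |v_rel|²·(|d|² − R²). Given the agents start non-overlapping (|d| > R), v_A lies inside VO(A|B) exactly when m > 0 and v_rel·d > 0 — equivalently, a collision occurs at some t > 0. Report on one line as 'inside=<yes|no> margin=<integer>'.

d = (-1, 10),  |d|² = 101;  R = 1+3 = 4,  c = 101−4² = 85
v_rel = (1, 5),  |v_rel|² = 26;  v_rel·d = (1)·(-1) + (5)·(10) = 49
26·t² − 98·t + 85 = 0  ⇒  m = 49² − 26·85 = 191
m = 191 > 0,  v_rel·d = 49 > 0  ⇒  inside

inside=yes margin=191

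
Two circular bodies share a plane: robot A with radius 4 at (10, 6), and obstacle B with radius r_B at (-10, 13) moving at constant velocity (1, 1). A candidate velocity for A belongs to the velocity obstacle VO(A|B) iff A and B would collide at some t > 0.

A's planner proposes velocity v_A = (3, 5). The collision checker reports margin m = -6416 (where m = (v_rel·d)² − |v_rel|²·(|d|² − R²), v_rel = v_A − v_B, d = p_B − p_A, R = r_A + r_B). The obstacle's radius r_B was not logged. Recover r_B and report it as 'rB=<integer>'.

m = -6416
d = (-20, 7);  v_rel = (2, 4),  |v_rel|² = 20
v_rel×d = (2)·(7) − (4)·(-20) = 94
since m = R²·20 − 94²:  R² = (8836 + -6416) / 20 = 121
R = √121 = 11  ⇒  r_B = 11 − 4 = 7

rB=7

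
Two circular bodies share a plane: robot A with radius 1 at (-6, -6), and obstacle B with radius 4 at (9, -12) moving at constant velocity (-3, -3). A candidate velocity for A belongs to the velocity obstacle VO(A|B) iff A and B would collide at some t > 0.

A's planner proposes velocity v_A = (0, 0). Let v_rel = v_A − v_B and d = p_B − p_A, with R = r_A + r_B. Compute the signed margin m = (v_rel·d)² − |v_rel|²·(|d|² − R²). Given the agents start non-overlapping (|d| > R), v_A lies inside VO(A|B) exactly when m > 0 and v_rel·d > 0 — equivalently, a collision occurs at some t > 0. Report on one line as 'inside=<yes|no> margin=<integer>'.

d = (15, -6),  |d|² = 261;  R = 1+4 = 5,  c = 261−5² = 236
v_rel = (3, 3),  |v_rel|² = 18;  v_rel·d = (3)·(15) + (3)·(-6) = 27
18·t² − 54·t + 236 = 0  ⇒  m = 27² − 18·236 = -3519
m = -3519 < 0,  v_rel·d = 27 > 0  ⇒  outside

inside=no margin=-3519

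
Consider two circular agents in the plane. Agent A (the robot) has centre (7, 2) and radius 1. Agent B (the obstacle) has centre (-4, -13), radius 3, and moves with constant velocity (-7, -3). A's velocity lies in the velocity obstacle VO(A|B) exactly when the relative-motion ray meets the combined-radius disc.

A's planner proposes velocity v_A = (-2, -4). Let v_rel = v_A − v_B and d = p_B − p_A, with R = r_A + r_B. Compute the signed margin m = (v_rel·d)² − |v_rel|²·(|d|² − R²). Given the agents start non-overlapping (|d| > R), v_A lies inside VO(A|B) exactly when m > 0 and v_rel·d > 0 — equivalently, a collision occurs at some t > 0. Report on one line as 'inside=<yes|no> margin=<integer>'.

d = (-11, -15),  |d|² = 346;  R = 1+3 = 4,  c = 346−4² = 330
v_rel = (5, -1),  |v_rel|² = 26;  v_rel·d = (5)·(-11) + (-1)·(-15) = -40
26·t² + 80·t + 330 = 0  ⇒  m = (-40)² − 26·330 = -6980
m = -6980 < 0,  v_rel·d = -40 < 0  ⇒  outside

inside=no margin=-6980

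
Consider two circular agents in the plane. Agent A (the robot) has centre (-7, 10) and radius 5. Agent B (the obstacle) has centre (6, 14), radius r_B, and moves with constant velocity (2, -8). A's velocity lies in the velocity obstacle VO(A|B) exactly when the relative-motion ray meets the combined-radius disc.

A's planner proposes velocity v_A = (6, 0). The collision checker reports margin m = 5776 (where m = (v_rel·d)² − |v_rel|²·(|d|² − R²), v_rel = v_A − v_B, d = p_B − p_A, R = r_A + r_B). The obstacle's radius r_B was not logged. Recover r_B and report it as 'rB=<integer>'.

m = 5776
d = (13, 4);  v_rel = (4, 8),  |v_rel|² = 80
v_rel×d = (4)·(4) − (8)·(13) = -88
since m = R²·80 − (-88)²:  R² = (7744 + 5776) / 80 = 169
R = √169 = 13  ⇒  r_B = 13 − 5 = 8

rB=8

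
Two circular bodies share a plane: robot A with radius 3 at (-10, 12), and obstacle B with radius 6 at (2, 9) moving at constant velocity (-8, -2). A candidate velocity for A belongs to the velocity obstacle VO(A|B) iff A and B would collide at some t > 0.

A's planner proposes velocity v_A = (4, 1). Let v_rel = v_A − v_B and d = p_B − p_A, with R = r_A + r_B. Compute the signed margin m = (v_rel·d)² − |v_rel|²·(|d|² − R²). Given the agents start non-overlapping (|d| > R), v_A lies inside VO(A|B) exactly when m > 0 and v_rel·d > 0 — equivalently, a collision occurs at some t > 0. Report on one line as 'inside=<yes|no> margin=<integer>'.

d = (12, -3),  |d|² = 153;  R = 3+6 = 9,  c = 153−9² = 72
v_rel = (12, 3),  |v_rel|² = 153;  v_rel·d = (12)·(12) + (3)·(-3) = 135
153·t² − 270·t + 72 = 0  ⇒  m = 135² − 153·72 = 7209
m = 7209 > 0,  v_rel·d = 135 > 0  ⇒  inside

inside=yes margin=7209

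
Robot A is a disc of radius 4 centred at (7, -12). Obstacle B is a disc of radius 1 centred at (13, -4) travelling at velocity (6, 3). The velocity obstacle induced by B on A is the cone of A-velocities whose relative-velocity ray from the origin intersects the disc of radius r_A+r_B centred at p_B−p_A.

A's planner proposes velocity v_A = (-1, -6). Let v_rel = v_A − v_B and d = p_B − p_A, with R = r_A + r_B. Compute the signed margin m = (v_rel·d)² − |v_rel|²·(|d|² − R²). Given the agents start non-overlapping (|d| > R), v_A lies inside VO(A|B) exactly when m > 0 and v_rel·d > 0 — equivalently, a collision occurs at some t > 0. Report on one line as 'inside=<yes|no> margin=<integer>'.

d = (6, 8),  |d|² = 100;  R = 4+1 = 5,  c = 100−5² = 75
v_rel = (-7, -9),  |v_rel|² = 130;  v_rel·d = (-7)·(6) + (-9)·(8) = -114
130·t² + 228·t + 75 = 0  ⇒  m = (-114)² − 130·75 = 3246
m = 3246 > 0,  v_rel·d = -114 < 0  ⇒  outside

inside=no margin=3246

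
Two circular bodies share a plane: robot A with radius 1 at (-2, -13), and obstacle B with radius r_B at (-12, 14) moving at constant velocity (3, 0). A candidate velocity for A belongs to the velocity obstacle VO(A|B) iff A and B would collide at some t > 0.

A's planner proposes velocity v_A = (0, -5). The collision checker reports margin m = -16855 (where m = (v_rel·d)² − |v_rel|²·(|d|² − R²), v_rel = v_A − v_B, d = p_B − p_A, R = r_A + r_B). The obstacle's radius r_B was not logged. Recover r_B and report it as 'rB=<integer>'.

m = -16855
d = (-10, 27);  v_rel = (-3, -5),  |v_rel|² = 34
v_rel×d = (-3)·(27) − (-5)·(-10) = -131
since m = R²·34 − (-131)²:  R² = (17161 + -16855) / 34 = 9
R = √9 = 3  ⇒  r_B = 3 − 1 = 2

rB=2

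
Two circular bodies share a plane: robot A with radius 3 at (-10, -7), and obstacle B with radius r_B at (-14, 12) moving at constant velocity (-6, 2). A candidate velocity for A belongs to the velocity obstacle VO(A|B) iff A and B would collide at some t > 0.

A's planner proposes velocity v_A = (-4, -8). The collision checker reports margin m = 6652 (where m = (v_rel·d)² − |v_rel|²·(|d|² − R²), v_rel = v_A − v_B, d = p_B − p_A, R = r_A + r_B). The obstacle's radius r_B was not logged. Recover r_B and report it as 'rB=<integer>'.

m = 6652
d = (-4, 19);  v_rel = (2, -10),  |v_rel|² = 104
v_rel×d = (2)·(19) − (-10)·(-4) = -2
since m = R²·104 − (-2)²:  R² = (4 + 6652) / 104 = 64
R = √64 = 8  ⇒  r_B = 8 − 3 = 5

rB=5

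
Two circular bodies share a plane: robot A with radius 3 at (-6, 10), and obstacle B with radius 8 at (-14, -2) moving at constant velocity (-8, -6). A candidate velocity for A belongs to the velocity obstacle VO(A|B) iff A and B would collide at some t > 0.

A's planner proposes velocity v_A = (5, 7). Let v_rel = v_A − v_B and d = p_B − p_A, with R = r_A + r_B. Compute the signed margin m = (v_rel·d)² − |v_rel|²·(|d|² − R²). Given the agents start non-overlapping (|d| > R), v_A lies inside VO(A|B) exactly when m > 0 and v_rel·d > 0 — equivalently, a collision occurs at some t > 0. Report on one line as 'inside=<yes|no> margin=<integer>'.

d = (-8, -12),  |d|² = 208;  R = 3+8 = 11,  c = 208−11² = 87
v_rel = (13, 13),  |v_rel|² = 338;  v_rel·d = (13)·(-8) + (13)·(-12) = -260
338·t² + 520·t + 87 = 0  ⇒  m = (-260)² − 338·87 = 38194
m = 38194 > 0,  v_rel·d = -260 < 0  ⇒  outside

inside=no margin=38194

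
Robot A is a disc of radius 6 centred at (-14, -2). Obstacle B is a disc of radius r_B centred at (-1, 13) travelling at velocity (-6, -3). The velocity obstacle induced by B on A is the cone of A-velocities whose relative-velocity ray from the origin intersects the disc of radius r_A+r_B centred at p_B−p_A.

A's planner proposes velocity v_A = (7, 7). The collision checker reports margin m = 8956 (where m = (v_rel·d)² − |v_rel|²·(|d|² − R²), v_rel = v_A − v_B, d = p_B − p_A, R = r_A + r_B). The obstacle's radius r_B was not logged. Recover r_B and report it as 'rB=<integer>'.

m = 8956
d = (13, 15);  v_rel = (13, 10),  |v_rel|² = 269
v_rel×d = (13)·(15) − (10)·(13) = 65
since m = R²·269 − 65²:  R² = (4225 + 8956) / 269 = 49
R = √49 = 7  ⇒  r_B = 7 − 6 = 1

rB=1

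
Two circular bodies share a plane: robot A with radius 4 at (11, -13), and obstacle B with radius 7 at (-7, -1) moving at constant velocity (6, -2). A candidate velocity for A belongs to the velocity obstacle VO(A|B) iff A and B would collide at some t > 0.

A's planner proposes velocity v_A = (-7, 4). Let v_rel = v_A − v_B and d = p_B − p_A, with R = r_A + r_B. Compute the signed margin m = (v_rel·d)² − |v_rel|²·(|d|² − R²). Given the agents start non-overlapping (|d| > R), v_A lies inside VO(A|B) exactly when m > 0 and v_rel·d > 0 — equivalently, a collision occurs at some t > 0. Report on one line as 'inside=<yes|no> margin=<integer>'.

d = (-18, 12),  |d|² = 468;  R = 4+7 = 11,  c = 468−11² = 347
v_rel = (-13, 6),  |v_rel|² = 205;  v_rel·d = (-13)·(-18) + (6)·(12) = 306
205·t² − 612·t + 347 = 0  ⇒  m = 306² − 205·347 = 22501
m = 22501 > 0,  v_rel·d = 306 > 0  ⇒  inside

inside=yes margin=22501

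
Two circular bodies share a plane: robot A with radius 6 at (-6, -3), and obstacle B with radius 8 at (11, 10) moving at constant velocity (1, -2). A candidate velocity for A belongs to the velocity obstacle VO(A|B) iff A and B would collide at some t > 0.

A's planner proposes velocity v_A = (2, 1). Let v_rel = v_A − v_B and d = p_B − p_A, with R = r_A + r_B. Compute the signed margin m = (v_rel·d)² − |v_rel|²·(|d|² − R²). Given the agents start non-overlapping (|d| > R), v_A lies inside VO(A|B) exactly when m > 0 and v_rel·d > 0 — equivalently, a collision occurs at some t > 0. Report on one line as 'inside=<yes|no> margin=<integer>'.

d = (17, 13),  |d|² = 458;  R = 6+8 = 14,  c = 458−14² = 262
v_rel = (1, 3),  |v_rel|² = 10;  v_rel·d = (1)·(17) + (3)·(13) = 56
10·t² − 112·t + 262 = 0  ⇒  m = 56² − 10·262 = 516
m = 516 > 0,  v_rel·d = 56 > 0  ⇒  inside

inside=yes margin=516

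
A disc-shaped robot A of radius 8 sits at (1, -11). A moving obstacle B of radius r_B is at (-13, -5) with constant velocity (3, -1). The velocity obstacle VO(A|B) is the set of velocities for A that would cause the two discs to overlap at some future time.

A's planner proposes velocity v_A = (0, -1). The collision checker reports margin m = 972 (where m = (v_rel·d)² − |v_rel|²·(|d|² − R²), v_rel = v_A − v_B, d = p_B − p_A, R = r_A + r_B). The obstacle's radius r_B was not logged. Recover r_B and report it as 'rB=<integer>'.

m = 972
d = (-14, 6);  v_rel = (-3, 0),  |v_rel|² = 9
v_rel×d = (-3)·(6) − (0)·(-14) = -18
since m = R²·9 − (-18)²:  R² = (324 + 972) / 9 = 144
R = √144 = 12  ⇒  r_B = 12 − 8 = 4

rB=4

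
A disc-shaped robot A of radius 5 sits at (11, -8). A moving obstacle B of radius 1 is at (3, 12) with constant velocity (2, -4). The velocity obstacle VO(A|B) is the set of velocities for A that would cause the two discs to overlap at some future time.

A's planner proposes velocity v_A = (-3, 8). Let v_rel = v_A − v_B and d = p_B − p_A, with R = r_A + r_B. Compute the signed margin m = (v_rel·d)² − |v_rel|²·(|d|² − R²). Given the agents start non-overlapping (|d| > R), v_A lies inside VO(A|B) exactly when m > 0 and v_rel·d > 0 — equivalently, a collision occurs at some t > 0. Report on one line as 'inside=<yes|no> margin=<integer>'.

d = (-8, 20),  |d|² = 464;  R = 5+1 = 6,  c = 464−6² = 428
v_rel = (-5, 12),  |v_rel|² = 169;  v_rel·d = (-5)·(-8) + (12)·(20) = 280
169·t² − 560·t + 428 = 0  ⇒  m = 280² − 169·428 = 6068
m = 6068 > 0,  v_rel·d = 280 > 0  ⇒  inside

inside=yes margin=6068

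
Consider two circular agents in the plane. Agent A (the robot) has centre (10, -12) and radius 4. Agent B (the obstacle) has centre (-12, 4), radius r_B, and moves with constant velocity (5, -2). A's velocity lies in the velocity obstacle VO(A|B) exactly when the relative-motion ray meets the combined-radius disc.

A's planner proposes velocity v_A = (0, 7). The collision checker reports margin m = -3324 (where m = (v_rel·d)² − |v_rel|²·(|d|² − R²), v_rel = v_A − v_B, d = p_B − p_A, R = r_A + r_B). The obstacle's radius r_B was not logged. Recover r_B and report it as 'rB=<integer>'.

m = -3324
d = (-22, 16);  v_rel = (-5, 9),  |v_rel|² = 106
v_rel×d = (-5)·(16) − (9)·(-22) = 118
since m = R²·106 − 118²:  R² = (13924 + -3324) / 106 = 100
R = √100 = 10  ⇒  r_B = 10 − 4 = 6

rB=6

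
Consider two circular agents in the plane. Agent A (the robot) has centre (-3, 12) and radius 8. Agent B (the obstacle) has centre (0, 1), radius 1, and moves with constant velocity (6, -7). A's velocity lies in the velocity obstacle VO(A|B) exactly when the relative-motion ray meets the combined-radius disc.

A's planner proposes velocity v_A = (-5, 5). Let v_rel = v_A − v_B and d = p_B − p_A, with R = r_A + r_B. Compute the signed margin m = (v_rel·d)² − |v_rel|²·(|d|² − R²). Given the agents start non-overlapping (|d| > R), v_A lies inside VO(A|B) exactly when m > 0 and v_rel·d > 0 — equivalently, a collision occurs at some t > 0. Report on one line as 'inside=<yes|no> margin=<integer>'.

d = (3, -11),  |d|² = 130;  R = 8+1 = 9,  c = 130−9² = 49
v_rel = (-11, 12),  |v_rel|² = 265;  v_rel·d = (-11)·(3) + (12)·(-11) = -165
265·t² + 330·t + 49 = 0  ⇒  m = (-165)² − 265·49 = 14240
m = 14240 > 0,  v_rel·d = -165 < 0  ⇒  outside

inside=no margin=14240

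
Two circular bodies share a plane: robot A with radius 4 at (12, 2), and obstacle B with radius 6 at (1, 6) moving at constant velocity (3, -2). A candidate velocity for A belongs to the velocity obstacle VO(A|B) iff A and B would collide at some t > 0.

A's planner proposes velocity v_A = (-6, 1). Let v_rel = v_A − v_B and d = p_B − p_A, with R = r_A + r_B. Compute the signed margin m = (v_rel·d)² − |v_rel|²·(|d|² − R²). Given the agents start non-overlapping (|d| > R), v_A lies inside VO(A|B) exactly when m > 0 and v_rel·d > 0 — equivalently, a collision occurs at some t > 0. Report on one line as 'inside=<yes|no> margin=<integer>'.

d = (-11, 4),  |d|² = 137;  R = 4+6 = 10,  c = 137−10² = 37
v_rel = (-9, 3),  |v_rel|² = 90;  v_rel·d = (-9)·(-11) + (3)·(4) = 111
90·t² − 222·t + 37 = 0  ⇒  m = 111² − 90·37 = 8991
m = 8991 > 0,  v_rel·d = 111 > 0  ⇒  inside

inside=yes margin=8991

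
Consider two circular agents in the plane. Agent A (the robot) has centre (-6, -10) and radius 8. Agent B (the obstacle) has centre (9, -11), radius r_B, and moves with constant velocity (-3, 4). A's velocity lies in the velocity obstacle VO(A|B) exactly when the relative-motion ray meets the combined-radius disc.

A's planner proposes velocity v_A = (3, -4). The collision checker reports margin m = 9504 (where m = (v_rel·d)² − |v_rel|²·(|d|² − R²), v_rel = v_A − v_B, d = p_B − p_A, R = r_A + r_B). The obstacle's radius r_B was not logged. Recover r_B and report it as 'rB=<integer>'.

m = 9504
d = (15, -1);  v_rel = (6, -8),  |v_rel|² = 100
v_rel×d = (6)·(-1) − (-8)·(15) = 114
since m = R²·100 − 114²:  R² = (12996 + 9504) / 100 = 225
R = √225 = 15  ⇒  r_B = 15 − 8 = 7

rB=7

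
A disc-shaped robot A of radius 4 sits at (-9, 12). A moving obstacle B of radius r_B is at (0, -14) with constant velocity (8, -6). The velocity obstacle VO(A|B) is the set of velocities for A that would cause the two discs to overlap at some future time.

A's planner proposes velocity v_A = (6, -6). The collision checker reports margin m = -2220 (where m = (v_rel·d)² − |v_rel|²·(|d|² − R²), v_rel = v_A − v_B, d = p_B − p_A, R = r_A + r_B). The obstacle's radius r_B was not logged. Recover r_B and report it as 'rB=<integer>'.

m = -2220
d = (9, -26);  v_rel = (-2, 0),  |v_rel|² = 4
v_rel×d = (-2)·(-26) − (0)·(9) = 52
since m = R²·4 − 52²:  R² = (2704 + -2220) / 4 = 121
R = √121 = 11  ⇒  r_B = 11 − 4 = 7

rB=7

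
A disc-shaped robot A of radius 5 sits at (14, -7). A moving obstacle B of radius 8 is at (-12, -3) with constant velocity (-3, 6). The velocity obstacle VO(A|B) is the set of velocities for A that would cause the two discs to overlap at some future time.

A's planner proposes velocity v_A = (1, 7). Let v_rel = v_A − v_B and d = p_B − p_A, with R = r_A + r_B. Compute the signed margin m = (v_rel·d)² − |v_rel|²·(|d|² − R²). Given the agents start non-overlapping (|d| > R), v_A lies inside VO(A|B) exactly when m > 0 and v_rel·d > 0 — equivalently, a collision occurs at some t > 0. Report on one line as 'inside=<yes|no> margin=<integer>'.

d = (-26, 4),  |d|² = 692;  R = 5+8 = 13,  c = 692−13² = 523
v_rel = (4, 1),  |v_rel|² = 17;  v_rel·d = (4)·(-26) + (1)·(4) = -100
17·t² + 200·t + 523 = 0  ⇒  m = (-100)² − 17·523 = 1109
m = 1109 > 0,  v_rel·d = -100 < 0  ⇒  outside

inside=no margin=1109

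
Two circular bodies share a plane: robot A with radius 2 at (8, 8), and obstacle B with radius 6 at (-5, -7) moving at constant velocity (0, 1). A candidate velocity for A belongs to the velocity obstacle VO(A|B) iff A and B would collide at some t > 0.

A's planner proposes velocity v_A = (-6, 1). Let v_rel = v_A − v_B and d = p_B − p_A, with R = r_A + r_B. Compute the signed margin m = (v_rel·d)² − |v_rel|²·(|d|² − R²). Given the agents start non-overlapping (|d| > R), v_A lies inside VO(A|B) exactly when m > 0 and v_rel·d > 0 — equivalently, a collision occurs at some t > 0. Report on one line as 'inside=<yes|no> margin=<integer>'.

d = (-13, -15),  |d|² = 394;  R = 2+6 = 8,  c = 394−8² = 330
v_rel = (-6, 0),  |v_rel|² = 36;  v_rel·d = (-6)·(-13) + (0)·(-15) = 78
36·t² − 156·t + 330 = 0  ⇒  m = 78² − 36·330 = -5796
m = -5796 < 0,  v_rel·d = 78 > 0  ⇒  outside

inside=no margin=-5796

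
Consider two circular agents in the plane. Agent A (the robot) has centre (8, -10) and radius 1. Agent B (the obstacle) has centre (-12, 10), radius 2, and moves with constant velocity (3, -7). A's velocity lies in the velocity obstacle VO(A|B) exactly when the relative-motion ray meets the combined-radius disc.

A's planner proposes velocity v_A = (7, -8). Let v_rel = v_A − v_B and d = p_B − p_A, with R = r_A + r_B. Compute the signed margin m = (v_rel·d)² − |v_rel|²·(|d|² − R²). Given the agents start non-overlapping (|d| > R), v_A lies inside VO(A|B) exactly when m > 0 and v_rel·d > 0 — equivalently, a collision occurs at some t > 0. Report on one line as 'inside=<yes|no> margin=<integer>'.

d = (-20, 20),  |d|² = 800;  R = 1+2 = 3,  c = 800−3² = 791
v_rel = (4, -1),  |v_rel|² = 17;  v_rel·d = (4)·(-20) + (-1)·(20) = -100
17·t² + 200·t + 791 = 0  ⇒  m = (-100)² − 17·791 = -3447
m = -3447 < 0,  v_rel·d = -100 < 0  ⇒  outside

inside=no margin=-3447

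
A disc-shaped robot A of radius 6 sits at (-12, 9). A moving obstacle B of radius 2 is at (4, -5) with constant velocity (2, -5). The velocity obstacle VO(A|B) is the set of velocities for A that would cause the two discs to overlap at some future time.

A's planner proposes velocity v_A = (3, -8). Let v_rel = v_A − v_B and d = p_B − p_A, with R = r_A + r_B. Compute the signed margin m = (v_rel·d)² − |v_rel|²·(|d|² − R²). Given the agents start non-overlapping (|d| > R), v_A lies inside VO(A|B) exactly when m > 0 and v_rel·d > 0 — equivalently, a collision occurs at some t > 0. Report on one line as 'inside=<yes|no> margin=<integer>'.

d = (16, -14),  |d|² = 452;  R = 6+2 = 8,  c = 452−8² = 388
v_rel = (1, -3),  |v_rel|² = 10;  v_rel·d = (1)·(16) + (-3)·(-14) = 58
10·t² − 116·t + 388 = 0  ⇒  m = 58² − 10·388 = -516
m = -516 < 0,  v_rel·d = 58 > 0  ⇒  outside

inside=no margin=-516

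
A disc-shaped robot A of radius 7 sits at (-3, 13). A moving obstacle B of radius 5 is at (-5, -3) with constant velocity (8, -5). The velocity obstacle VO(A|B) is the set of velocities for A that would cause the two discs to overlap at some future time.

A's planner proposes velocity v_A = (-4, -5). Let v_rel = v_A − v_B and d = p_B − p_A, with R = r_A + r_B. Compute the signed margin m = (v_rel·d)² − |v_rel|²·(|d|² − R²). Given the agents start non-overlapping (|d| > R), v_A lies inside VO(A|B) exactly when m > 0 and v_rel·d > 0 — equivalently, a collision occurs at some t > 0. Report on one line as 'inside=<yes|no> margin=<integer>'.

d = (-2, -16),  |d|² = 260;  R = 7+5 = 12,  c = 260−12² = 116
v_rel = (-12, 0),  |v_rel|² = 144;  v_rel·d = (-12)·(-2) + (0)·(-16) = 24
144·t² − 48·t + 116 = 0  ⇒  m = 24² − 144·116 = -16128
m = -16128 < 0,  v_rel·d = 24 > 0  ⇒  outside

inside=no margin=-16128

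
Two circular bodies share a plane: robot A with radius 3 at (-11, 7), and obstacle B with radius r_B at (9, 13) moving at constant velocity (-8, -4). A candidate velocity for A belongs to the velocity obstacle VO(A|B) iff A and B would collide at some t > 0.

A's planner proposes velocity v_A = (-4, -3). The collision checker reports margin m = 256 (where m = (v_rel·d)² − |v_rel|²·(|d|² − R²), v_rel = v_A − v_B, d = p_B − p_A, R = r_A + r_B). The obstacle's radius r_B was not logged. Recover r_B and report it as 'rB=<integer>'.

m = 256
d = (20, 6);  v_rel = (4, 1),  |v_rel|² = 17
v_rel×d = (4)·(6) − (1)·(20) = 4
since m = R²·17 − 4²:  R² = (16 + 256) / 17 = 16
R = √16 = 4  ⇒  r_B = 4 − 3 = 1

rB=1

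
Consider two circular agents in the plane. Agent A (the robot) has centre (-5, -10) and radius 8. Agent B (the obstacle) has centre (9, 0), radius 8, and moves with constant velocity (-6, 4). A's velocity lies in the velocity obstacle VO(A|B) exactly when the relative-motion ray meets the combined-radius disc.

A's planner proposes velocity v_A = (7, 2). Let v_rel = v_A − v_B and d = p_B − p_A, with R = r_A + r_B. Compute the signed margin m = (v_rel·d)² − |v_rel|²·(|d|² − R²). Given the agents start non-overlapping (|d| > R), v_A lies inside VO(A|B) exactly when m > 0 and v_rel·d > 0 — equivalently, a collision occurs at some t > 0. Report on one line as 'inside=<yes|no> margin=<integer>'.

d = (14, 10),  |d|² = 296;  R = 8+8 = 16,  c = 296−16² = 40
v_rel = (13, -2),  |v_rel|² = 173;  v_rel·d = (13)·(14) + (-2)·(10) = 162
173·t² − 324·t + 40 = 0  ⇒  m = 162² − 173·40 = 19324
m = 19324 > 0,  v_rel·d = 162 > 0  ⇒  inside

inside=yes margin=19324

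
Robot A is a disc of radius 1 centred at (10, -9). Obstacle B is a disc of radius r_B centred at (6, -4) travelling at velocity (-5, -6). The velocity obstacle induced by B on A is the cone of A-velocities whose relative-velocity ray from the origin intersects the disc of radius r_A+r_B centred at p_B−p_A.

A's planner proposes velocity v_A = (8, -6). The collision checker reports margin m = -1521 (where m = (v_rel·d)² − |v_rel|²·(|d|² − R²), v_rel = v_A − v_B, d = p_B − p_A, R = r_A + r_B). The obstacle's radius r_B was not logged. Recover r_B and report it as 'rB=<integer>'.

m = -1521
d = (-4, 5);  v_rel = (13, 0),  |v_rel|² = 169
v_rel×d = (13)·(5) − (0)·(-4) = 65
since m = R²·169 − 65²:  R² = (4225 + -1521) / 169 = 16
R = √16 = 4  ⇒  r_B = 4 − 1 = 3

rB=3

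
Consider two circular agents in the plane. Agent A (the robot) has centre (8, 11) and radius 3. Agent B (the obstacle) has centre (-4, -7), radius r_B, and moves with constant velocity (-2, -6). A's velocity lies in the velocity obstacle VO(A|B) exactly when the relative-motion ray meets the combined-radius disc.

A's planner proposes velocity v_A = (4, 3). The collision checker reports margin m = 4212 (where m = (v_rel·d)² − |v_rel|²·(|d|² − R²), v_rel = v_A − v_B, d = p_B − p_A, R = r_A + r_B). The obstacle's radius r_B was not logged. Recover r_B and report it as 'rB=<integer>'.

m = 4212
d = (-12, -18);  v_rel = (6, 9),  |v_rel|² = 117
v_rel×d = (6)·(-18) − (9)·(-12) = 0
since m = R²·117 − 0²:  R² = (0 + 4212) / 117 = 36
R = √36 = 6  ⇒  r_B = 6 − 3 = 3

rB=3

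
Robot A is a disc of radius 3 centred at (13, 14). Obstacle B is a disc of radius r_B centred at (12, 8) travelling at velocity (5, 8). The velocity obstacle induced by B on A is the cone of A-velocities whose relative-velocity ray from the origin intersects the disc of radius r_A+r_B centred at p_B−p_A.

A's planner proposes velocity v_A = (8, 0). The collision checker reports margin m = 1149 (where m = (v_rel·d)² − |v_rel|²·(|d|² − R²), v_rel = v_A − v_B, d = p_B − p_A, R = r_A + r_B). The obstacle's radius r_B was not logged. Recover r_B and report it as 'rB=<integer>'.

m = 1149
d = (-1, -6);  v_rel = (3, -8),  |v_rel|² = 73
v_rel×d = (3)·(-6) − (-8)·(-1) = -26
since m = R²·73 − (-26)²:  R² = (676 + 1149) / 73 = 25
R = √25 = 5  ⇒  r_B = 5 − 3 = 2

rB=2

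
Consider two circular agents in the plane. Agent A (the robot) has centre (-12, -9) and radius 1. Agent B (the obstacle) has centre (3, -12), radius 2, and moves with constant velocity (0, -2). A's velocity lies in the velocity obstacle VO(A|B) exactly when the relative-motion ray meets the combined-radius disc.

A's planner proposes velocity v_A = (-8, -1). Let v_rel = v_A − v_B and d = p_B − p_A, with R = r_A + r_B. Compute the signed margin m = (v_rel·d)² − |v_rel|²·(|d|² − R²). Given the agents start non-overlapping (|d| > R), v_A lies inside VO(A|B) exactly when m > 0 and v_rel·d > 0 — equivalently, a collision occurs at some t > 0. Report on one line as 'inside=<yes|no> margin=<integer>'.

d = (15, -3),  |d|² = 234;  R = 1+2 = 3,  c = 234−3² = 225
v_rel = (-8, 1),  |v_rel|² = 65;  v_rel·d = (-8)·(15) + (1)·(-3) = -123
65·t² + 246·t + 225 = 0  ⇒  m = (-123)² − 65·225 = 504
m = 504 > 0,  v_rel·d = -123 < 0  ⇒  outside

inside=no margin=504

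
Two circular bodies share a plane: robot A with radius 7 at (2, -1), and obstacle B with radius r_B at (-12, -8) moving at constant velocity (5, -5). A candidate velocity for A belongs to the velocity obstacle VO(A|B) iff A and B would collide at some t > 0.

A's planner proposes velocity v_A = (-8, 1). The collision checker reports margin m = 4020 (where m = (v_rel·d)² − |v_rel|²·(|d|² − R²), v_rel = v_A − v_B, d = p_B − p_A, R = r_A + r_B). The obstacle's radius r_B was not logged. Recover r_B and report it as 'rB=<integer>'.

m = 4020
d = (-14, -7);  v_rel = (-13, 6),  |v_rel|² = 205
v_rel×d = (-13)·(-7) − (6)·(-14) = 175
since m = R²·205 − 175²:  R² = (30625 + 4020) / 205 = 169
R = √169 = 13  ⇒  r_B = 13 − 7 = 6

rB=6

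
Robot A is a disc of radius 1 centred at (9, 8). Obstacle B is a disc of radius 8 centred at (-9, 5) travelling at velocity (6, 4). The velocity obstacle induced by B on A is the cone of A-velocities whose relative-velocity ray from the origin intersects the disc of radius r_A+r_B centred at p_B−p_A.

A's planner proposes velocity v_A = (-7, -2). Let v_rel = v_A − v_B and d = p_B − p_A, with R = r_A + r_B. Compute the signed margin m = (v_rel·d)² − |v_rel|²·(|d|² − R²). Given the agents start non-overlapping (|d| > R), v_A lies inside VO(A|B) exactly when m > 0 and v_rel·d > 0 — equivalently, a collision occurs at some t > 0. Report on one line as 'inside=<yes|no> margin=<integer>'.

d = (-18, -3),  |d|² = 333;  R = 1+8 = 9,  c = 333−9² = 252
v_rel = (-13, -6),  |v_rel|² = 205;  v_rel·d = (-13)·(-18) + (-6)·(-3) = 252
205·t² − 504·t + 252 = 0  ⇒  m = 252² − 205·252 = 11844
m = 11844 > 0,  v_rel·d = 252 > 0  ⇒  inside

inside=yes margin=11844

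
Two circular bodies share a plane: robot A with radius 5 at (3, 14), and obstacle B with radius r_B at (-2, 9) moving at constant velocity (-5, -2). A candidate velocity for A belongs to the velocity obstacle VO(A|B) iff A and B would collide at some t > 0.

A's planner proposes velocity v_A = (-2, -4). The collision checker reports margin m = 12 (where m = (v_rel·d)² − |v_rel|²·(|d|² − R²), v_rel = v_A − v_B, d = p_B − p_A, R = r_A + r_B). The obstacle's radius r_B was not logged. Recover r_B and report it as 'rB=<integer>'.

m = 12
d = (-5, -5);  v_rel = (3, -2),  |v_rel|² = 13
v_rel×d = (3)·(-5) − (-2)·(-5) = -25
since m = R²·13 − (-25)²:  R² = (625 + 12) / 13 = 49
R = √49 = 7  ⇒  r_B = 7 − 5 = 2

rB=2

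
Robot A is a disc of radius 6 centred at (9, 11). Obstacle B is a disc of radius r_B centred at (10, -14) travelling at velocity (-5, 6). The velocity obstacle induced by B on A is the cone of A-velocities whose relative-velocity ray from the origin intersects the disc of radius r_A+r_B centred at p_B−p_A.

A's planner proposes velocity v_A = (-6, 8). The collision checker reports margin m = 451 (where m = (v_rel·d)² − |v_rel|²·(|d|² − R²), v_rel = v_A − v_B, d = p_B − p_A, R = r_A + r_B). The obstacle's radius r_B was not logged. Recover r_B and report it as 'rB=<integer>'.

m = 451
d = (1, -25);  v_rel = (-1, 2),  |v_rel|² = 5
v_rel×d = (-1)·(-25) − (2)·(1) = 23
since m = R²·5 − 23²:  R² = (529 + 451) / 5 = 196
R = √196 = 14  ⇒  r_B = 14 − 6 = 8

rB=8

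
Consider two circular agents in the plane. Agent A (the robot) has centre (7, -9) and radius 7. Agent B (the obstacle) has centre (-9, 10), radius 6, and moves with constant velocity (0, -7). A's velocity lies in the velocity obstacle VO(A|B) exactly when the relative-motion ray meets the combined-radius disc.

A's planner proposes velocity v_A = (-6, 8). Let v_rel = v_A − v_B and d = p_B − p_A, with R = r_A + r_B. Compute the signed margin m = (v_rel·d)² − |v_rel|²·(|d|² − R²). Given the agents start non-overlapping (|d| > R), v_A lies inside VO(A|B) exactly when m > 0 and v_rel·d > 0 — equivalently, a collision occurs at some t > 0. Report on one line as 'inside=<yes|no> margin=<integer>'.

d = (-16, 19),  |d|² = 617;  R = 7+6 = 13,  c = 617−13² = 448
v_rel = (-6, 15),  |v_rel|² = 261;  v_rel·d = (-6)·(-16) + (15)·(19) = 381
261·t² − 762·t + 448 = 0  ⇒  m = 381² − 261·448 = 28233
m = 28233 > 0,  v_rel·d = 381 > 0  ⇒  inside

inside=yes margin=28233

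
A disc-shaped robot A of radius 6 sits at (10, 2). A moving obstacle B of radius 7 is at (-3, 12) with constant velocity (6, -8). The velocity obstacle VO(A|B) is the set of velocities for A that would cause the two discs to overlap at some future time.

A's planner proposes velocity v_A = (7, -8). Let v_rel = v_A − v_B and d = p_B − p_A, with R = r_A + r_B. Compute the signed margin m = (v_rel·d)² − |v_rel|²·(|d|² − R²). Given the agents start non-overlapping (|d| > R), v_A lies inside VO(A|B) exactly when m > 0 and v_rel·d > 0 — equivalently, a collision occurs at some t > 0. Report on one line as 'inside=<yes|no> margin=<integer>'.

d = (-13, 10),  |d|² = 269;  R = 6+7 = 13,  c = 269−13² = 100
v_rel = (1, 0),  |v_rel|² = 1;  v_rel·d = (1)·(-13) + (0)·(10) = -13
1·t² + 26·t + 100 = 0  ⇒  m = (-13)² − 1·100 = 69
m = 69 > 0,  v_rel·d = -13 < 0  ⇒  outside

inside=no margin=69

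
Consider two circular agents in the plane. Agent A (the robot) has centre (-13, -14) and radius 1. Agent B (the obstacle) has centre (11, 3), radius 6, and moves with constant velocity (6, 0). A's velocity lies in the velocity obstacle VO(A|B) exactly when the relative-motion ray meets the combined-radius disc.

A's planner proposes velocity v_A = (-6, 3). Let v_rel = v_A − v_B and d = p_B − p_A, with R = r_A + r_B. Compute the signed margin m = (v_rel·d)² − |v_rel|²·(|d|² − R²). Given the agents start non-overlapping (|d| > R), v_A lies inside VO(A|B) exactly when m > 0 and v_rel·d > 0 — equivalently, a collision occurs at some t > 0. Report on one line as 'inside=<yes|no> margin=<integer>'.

d = (24, 17),  |d|² = 865;  R = 1+6 = 7,  c = 865−7² = 816
v_rel = (-12, 3),  |v_rel|² = 153;  v_rel·d = (-12)·(24) + (3)·(17) = -237
153·t² + 474·t + 816 = 0  ⇒  m = (-237)² − 153·816 = -68679
m = -68679 < 0,  v_rel·d = -237 < 0  ⇒  outside

inside=no margin=-68679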